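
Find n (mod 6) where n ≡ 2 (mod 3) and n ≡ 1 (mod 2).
M = 3 × 2 = 6. M₁ = 2, y₁ ≡ 2 (mod 3). M₂ = 3, y₂ ≡ 1 (mod 2). n = 2×2×2 + 1×3×1 ≡ 5 (mod 6)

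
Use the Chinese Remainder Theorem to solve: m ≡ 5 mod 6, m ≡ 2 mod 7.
M = 6 × 7 = 42. M₁ = 7, y₁ ≡ 1 mod 6. M₂ = 6, y₂ ≡ 6 mod 7. m = 5×7×1 + 2×6×6 ≡ 23 mod 42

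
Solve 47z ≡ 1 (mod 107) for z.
Since 107 is prime, by Fermat 47^(-1) ≡ 47^{105} ≡ 41 (mod 107). Verify: 47 × 41 = 1927 ≡ 1 (mod 107)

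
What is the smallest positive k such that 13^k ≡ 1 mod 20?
Powers of 13 mod 20: 13^1≡13, 13^2≡9, 13^3≡17, 13^4≡1. So the order of 13 is 4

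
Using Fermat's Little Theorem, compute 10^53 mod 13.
By Fermat: 10^{12} ≡ 1 (mod 13). 53 = 4×12 + 5. So 10^{53} ≡ 10^{5} ≡ 4 (mod 13)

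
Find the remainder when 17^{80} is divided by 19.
By Fermat: 17^{18} ≡ 1 mod 19. 80 = 4×18 + 8. So 17^{80} ≡ 17^{8} ≡ 9 mod 19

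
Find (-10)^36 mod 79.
By repeated squaring mod 79: (-10)^{1}≡69, (-10)^{2}≡21, (-10)^{4}≡46, (-10)^{8}≡62, (-10)^{16}≡52, (-10)^{32}≡18. Then (-10)^{36} = (-10)^{32+4} ≡ 18 × 46 ≡ 38 mod 79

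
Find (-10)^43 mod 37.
Using Fermat: (-10)^{36} ≡ 1 mod 37. 43 ≡ 7 mod 36. So (-10)^{43} ≡ (-10)^{7} ≡ 27 mod 37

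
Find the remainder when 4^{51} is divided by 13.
By Fermat: 4^{12} ≡ 1 mod 13. 51 = 4×12 + 3. So 4^{51} ≡ 4^{3} ≡ 12 mod 13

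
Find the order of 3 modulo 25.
Powers of 3 mod 25: 3^1≡3, 3^2≡9, 3^3≡2, 3^4≡6, 3^5≡18, 3^6≡4, 3^7≡12, 3^8≡11, 3^9≡8, 3^10≡24, 3^11≡22, 3^12≡16, 3^13≡23, 3^14≡19, 3^15≡7, 3^16≡21, 3^17≡13, 3^18≡14, 3^19≡17, 3^20≡1. So the order of 3 is 20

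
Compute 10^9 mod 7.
Using Fermat: 10^{6} ≡ 1 mod 7. 9 ≡ 3 mod 6. So 10^{9} ≡ 10^{3} ≡ 6 mod 7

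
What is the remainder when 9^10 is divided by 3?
By repeated squaring (mod 3): 9^{1}≡0, 9^{2}≡0, 9^{4}≡0, 9^{8}≡0. Then 9^{10} = 9^{8+2} ≡ 0 × 0 ≡ 0 (mod 3)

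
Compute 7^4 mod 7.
7^{4} = 2401 ≡ 0 (mod 7)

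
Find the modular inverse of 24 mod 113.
Since 113 is prime, by Fermat 24^(-1) ≡ 24^{111} ≡ 33 mod 113. Verify: 24 × 33 = 792 ≡ 1 mod 113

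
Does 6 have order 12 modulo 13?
ord_13(6) divides 12. For each prime q|12: 6^{6}≡12, 6^{4}≡9, none ≡ 1. So 6 has order 12 and is a primitive root mod 13.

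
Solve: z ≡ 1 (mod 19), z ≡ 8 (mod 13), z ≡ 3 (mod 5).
M = 19 × 13 × 5 = 1235. M₁ = 65, y₁ ≡ 12 (mod 19). M₂ = 95, y₂ ≡ 10 (mod 13). M₃ = 247, y₃ ≡ 3 (mod 5). z = 1×65×12 + 8×95×10 + 3×247×3 ≡ 723 (mod 1235)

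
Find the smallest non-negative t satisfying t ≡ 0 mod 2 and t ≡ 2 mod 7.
M = 2 × 7 = 14. M₁ = 7, y₁ ≡ 1 mod 2. M₂ = 2, y₂ ≡ 4 mod 7. t = 0×7×1 + 2×2×4 ≡ 2 mod 14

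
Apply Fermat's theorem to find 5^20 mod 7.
By Fermat: 5^{6} ≡ 1 mod 7. 20 = 3×6 + 2. So 5^{20} ≡ 5^{2} ≡ 4 mod 7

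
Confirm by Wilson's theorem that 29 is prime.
(28)! mod 29 = 28. Since this equals -1 mod 29, Wilson confirms 29 is prime.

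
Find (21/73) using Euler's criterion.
(21/73) = 21^{36} mod 73 = -1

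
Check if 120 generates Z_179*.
ord_179(120) divides 178. For each prime q|178: 120^{89}≡178, 120^{2}≡80, none ≡ 1. So 120 has order 178 and is a primitive root mod 179.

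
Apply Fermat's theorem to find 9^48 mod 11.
By Fermat: 9^{10} ≡ 1 mod 11. 48 = 4×10 + 8. So 9^{48} ≡ 9^{8} ≡ 3 mod 11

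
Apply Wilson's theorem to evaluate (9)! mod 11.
(10)! = (9)! × (10) ≡ -1 (mod 11). So (9)! ≡ -1 × (10)^(-1) ≡ (-1)×(-1) = 1 (mod 11)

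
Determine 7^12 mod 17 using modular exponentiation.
By repeated squaring (mod 17): 7^{1}≡7, 7^{2}≡15, 7^{4}≡4, 7^{8}≡16. Then 7^{12} = 7^{8+4} ≡ 16 × 4 ≡ 13 (mod 17)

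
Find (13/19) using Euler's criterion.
(13/19) = 13^{9} mod 19 = -1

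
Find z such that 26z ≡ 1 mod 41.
Since 41 is prime, by Fermat 26^(-1) ≡ 26^{39} ≡ 30 mod 41. Verify: 26 × 30 = 780 ≡ 1 mod 41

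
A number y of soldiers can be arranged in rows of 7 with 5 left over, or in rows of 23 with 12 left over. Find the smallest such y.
M = 7 × 23 = 161. M₁ = 23, y₁ ≡ 4 mod 7. M₂ = 7, y₂ ≡ 10 mod 23. y = 5×23×4 + 12×7×10 ≡ 12 mod 161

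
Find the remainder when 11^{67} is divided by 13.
By Fermat: 11^{12} ≡ 1 mod 13. 67 = 5×12 + 7. So 11^{67} ≡ 11^{7} ≡ 2 mod 13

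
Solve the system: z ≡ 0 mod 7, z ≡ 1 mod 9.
M = 7 × 9 = 63. M₁ = 9, y₁ ≡ 4 mod 7. M₂ = 7, y₂ ≡ 4 mod 9. z = 0×9×4 + 1×7×4 ≡ 28 mod 63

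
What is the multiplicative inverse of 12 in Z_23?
Since 23 is prime, by Fermat 12^(-1) ≡ 12^{21} ≡ 2 (mod 23). Verify: 12 × 2 = 24 ≡ 1 (mod 23)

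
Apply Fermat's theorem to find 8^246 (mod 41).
By Fermat: 8^{40} ≡ 1 (mod 41). 246 ≡ 6 (mod 40). So 8^{246} ≡ 8^{6} ≡ 31 (mod 41)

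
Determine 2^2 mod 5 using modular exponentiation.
2^{2} = 4 ≡ 4 mod 5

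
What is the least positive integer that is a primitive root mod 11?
g = 2. Powers: [2, 4, 8, 5, 10, 9, 7, 3, ...] generates all 10 non-zero residues.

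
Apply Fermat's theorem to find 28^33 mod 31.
By Fermat: 28^{30} ≡ 1 mod 31. So 28^{33} = 28^{30} · 28^{3} ≡ 28^{3} ≡ 4 mod 31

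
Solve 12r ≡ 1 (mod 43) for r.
Since 43 is prime, by Fermat 12^(-1) ≡ 12^{41} ≡ 18 (mod 43). Verify: 12 × 18 = 216 ≡ 1 (mod 43)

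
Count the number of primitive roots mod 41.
Number of primitive roots mod 41 = φ(p-1) = φ(40) = 16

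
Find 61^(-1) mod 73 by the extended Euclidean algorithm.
Extended GCD: 61(6) + 73(-5) = 1. So 61^(-1) ≡ 6 mod 73. Verify: 61 × 6 = 366 ≡ 1 mod 73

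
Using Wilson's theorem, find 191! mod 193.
(192)! = (191)! × (192) ≡ -1 (mod 193). So (191)! ≡ -1 × (192)^(-1) ≡ (-1)×(-1) = 1 (mod 193)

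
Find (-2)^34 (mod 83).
By repeated squaring (mod 83): (-2)^{1}≡81, (-2)^{2}≡4, (-2)^{4}≡16, (-2)^{8}≡7, (-2)^{16}≡49, (-2)^{32}≡77. Then (-2)^{34} = (-2)^{32+2} ≡ 77 × 4 ≡ 59 (mod 83)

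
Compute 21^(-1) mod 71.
Since 71 is prime, by Fermat 21^(-1) ≡ 21^{69} ≡ 44 mod 71. Verify: 21 × 44 = 924 ≡ 1 mod 71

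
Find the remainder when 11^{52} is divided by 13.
By Fermat: 11^{12} ≡ 1 (mod 13). 52 = 4×12 + 4. So 11^{52} ≡ 11^{4} ≡ 3 (mod 13)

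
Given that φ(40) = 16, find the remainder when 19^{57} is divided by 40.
By Euler: 19^{16} ≡ 1 mod 40 since gcd(19, 40) = 1. 57 = 3×16 + 9. So 19^{57} ≡ 19^{9} ≡ 19 mod 40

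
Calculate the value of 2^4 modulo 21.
2^{4} = 16 ≡ 16 mod 21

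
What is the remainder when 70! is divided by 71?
By Wilson's theorem, (70)! ≡ -1 ≡ 70 mod 71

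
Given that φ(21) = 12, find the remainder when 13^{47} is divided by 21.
By Euler: 13^{12} ≡ 1 (mod 21) since gcd(13, 21) = 1. 47 = 3×12 + 11. So 13^{47} ≡ 13^{11} ≡ 13 (mod 21)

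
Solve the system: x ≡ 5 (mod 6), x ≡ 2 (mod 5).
M = 6 × 5 = 30. M₁ = 5, y₁ ≡ 5 (mod 6). M₂ = 6, y₂ ≡ 1 (mod 5). x = 5×5×5 + 2×6×1 ≡ 17 (mod 30)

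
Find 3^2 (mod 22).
3^{2} = 9 ≡ 9 (mod 22)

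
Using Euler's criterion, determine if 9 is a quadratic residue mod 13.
By Euler's criterion: 9^{6} ≡ 1 (mod 13). Since this equals 1, 9 is a QR.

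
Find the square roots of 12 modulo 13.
The square roots of 12 mod 13 are 8 and 5. Verify: 8² = 64 ≡ 12 (mod 13)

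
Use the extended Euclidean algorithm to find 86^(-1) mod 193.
Extended GCD: 86(-92) + 193(41) = 1. So 86^(-1) ≡ -92 ≡ 101 (mod 193). Verify: 86 × 101 = 8686 ≡ 1 (mod 193)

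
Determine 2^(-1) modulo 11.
Since 11 is prime, by Fermat 2^(-1) ≡ 2^{9} ≡ 6 mod 11. Verify: 2 × 6 = 12 ≡ 1 mod 11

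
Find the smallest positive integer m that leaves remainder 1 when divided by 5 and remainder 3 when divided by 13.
M = 5 × 13 = 65. M₁ = 13, y₁ ≡ 2 mod 5. M₂ = 5, y₂ ≡ 8 mod 13. m = 1×13×2 + 3×5×8 ≡ 16 mod 65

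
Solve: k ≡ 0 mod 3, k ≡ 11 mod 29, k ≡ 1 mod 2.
M = 3 × 29 × 2 = 174. M₁ = 58, y₁ ≡ 1 mod 3. M₂ = 6, y₂ ≡ 5 mod 29. M₃ = 87, y₃ ≡ 1 mod 2. k = 0×58×1 + 11×6×5 + 1×87×1 ≡ 69 mod 174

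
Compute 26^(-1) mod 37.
Since 37 is prime, by Fermat 26^(-1) ≡ 26^{35} ≡ 10 mod 37. Verify: 26 × 10 = 260 ≡ 1 mod 37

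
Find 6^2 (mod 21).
6^{2} = 36 ≡ 15 (mod 21)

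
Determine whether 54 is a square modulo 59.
By Euler's criterion: 54^{29} ≡ 58 mod 59. Since this equals -1 (≡ 58), 54 is not a QR.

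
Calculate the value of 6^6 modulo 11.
By repeated squaring (mod 11): 6^{1}≡6, 6^{2}≡3, 6^{4}≡9. Then 6^{6} = 6^{4+2} ≡ 9 × 3 ≡ 5 (mod 11)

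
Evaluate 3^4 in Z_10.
3^{4} = 81 ≡ 1 mod 10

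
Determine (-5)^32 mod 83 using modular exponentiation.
By repeated squaring (mod 83): (-5)^{1}≡78, (-5)^{2}≡25, (-5)^{4}≡44, (-5)^{8}≡27, (-5)^{16}≡65, (-5)^{32}≡75. So (-5)^{32} ≡ 75 (mod 83)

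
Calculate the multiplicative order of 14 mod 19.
Powers of 14 mod 19: 14^1≡14, 14^2≡6, 14^3≡8, 14^4≡17, 14^5≡10, 14^6≡7, 14^7≡3, 14^8≡4, 14^9≡18, 14^10≡5, 14^11≡13, 14^12≡11, 14^13≡2, 14^14≡9, 14^15≡12, 14^16≡16, 14^17≡15, 14^18≡1. So the order of 14 is 18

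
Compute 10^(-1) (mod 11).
Since 11 is prime, by Fermat 10^(-1) ≡ 10^{9} ≡ 10 (mod 11). Verify: 10 × 10 = 100 ≡ 1 (mod 11)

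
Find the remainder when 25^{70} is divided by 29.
By Fermat: 25^{28} ≡ 1 mod 29. 70 = 2×28 + 14. So 25^{70} ≡ 25^{14} ≡ 1 mod 29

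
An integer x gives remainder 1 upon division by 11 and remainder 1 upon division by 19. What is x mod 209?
M = 11 × 19 = 209. M₁ = 19, y₁ ≡ 7 mod 11. M₂ = 11, y₂ ≡ 7 mod 19. x = 1×19×7 + 1×11×7 ≡ 1 mod 209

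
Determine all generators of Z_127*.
There are φ(126) = 36 primitive roots mod 127: {3, 6, 7, 12, 14, 23, 29, 39, 43, 45, 46, 48, 53, 55, 56, 57, 58, 65, 67, 78, 83, 85, 86, 91, 92, 93, 96, 97, 101, 106, 109, 110, 112, 114, 116, 118}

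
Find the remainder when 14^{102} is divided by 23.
By Fermat: 14^{22} ≡ 1 mod 23. 102 = 4×22 + 14. So 14^{102} ≡ 14^{14} ≡ 16 mod 23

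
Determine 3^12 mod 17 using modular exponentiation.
By repeated squaring mod 17: 3^{1}≡3, 3^{2}≡9, 3^{4}≡13, 3^{8}≡16. Then 3^{12} = 3^{8+4} ≡ 16 × 13 ≡ 4 mod 17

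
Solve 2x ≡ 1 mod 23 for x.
Since 23 is prime, by Fermat 2^(-1) ≡ 2^{21} ≡ 12 mod 23. Verify: 2 × 12 = 24 ≡ 1 mod 23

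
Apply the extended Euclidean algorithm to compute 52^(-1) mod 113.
Extended GCD: 52(50) + 113(-23) = 1. So 52^(-1) ≡ 50 mod 113. Verify: 52 × 50 = 2600 ≡ 1 mod 113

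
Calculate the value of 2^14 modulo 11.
Using Fermat: 2^{10} ≡ 1 mod 11. 14 ≡ 4 mod 10. So 2^{14} ≡ 2^{4} ≡ 5 mod 11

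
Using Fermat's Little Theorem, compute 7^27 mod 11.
By Fermat: 7^{10} ≡ 1 (mod 11). 27 = 2×10 + 7. So 7^{27} ≡ 7^{7} ≡ 6 (mod 11)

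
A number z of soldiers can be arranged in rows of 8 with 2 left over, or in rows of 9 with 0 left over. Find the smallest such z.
M = 8 × 9 = 72. M₁ = 9, y₁ ≡ 1 (mod 8). M₂ = 8, y₂ ≡ 8 (mod 9). z = 2×9×1 + 0×8×8 ≡ 18 (mod 72)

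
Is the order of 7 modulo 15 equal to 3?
Powers of 7 mod 15: 7^1≡7, 7^2≡4, 7^3≡13, 7^4≡1. 7^3≡13≢1, so ord ≠ 3. No, the actual order is 4.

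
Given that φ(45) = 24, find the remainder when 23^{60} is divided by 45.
By Euler: 23^{24} ≡ 1 (mod 45) since gcd(23, 45) = 1. 60 = 2×24 + 12. So 23^{60} ≡ 23^{12} ≡ 1 (mod 45)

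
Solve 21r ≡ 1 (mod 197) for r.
Since 197 is prime, by Fermat 21^(-1) ≡ 21^{195} ≡ 122 (mod 197). Verify: 21 × 122 = 2562 ≡ 1 (mod 197)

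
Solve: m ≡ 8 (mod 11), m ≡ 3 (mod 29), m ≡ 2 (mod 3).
M = 11 × 29 × 3 = 957. M₁ = 87, y₁ ≡ 10 (mod 11). M₂ = 33, y₂ ≡ 22 (mod 29). M₃ = 319, y₃ ≡ 1 (mod 3). m = 8×87×10 + 3×33×22 + 2×319×1 ≡ 206 (mod 957)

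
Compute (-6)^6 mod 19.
By repeated squaring (mod 19): (-6)^{1}≡13, (-6)^{2}≡17, (-6)^{4}≡4. Then (-6)^{6} = (-6)^{4+2} ≡ 4 × 17 ≡ 11 (mod 19)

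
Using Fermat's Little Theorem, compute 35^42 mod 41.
By Fermat: 35^{40} ≡ 1 mod 41. So 35^{42} = 35^{40} · 35^{2} ≡ 35^{2} ≡ 36 mod 41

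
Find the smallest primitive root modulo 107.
g = 2. For each prime q|106: 2^{53}≡106, 2^{2}≡4, none ≡ 1, so ord_107(2) = 106 and 2 is a primitive root.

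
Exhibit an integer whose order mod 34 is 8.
9 has order 8 mod 34 since 9^{8} ≡ 1 mod 34 and no smaller power works.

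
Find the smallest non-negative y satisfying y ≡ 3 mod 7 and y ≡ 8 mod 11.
M = 7 × 11 = 77. M₁ = 11, y₁ ≡ 2 mod 7. M₂ = 7, y₂ ≡ 8 mod 11. y = 3×11×2 + 8×7×8 ≡ 52 mod 77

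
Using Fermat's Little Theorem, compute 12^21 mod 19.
By Fermat: 12^{18} ≡ 1 mod 19. So 12^{21} = 12^{18} · 12^{3} ≡ 12^{3} ≡ 18 mod 19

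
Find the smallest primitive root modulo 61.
g = 2. Powers: [2, 4, 8, 16, 32, 3, ...] generates all 60 non-zero residues.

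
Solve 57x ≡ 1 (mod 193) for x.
Since 193 is prime, by Fermat 57^(-1) ≡ 57^{191} ≡ 149 (mod 193). Verify: 57 × 149 = 8493 ≡ 1 (mod 193)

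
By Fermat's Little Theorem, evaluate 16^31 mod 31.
By Fermat: 16^{30} ≡ 1 (mod 31). So 16^{31} = 16^{30} · 16^{1} ≡ 16^{1} ≡ 16 (mod 31)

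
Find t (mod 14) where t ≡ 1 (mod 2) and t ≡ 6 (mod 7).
M = 2 × 7 = 14. M₁ = 7, y₁ ≡ 1 (mod 2). M₂ = 2, y₂ ≡ 4 (mod 7). t = 1×7×1 + 6×2×4 ≡ 13 (mod 14)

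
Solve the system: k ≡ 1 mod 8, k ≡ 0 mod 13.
M = 8 × 13 = 104. M₁ = 13, y₁ ≡ 5 mod 8. M₂ = 8, y₂ ≡ 5 mod 13. k = 1×13×5 + 0×8×5 ≡ 65 mod 104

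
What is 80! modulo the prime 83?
(82)! = (80)! × (81) × (82) ≡ -1 mod 83. So (80)! ≡ -1 × [(82)(81)]^(-1) ≡ 41 mod 83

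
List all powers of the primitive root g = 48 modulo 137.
48^1, 48^2, ..., 48^{136} mod 137: [48, 112, 33, 77, 134, 130, 75, 38, 43, 9, 21, 49, 23, 8, 110, 74, 127, 68, 113, 81, 52, 30, 70, 72, 31, 118, 47, 64, 58, 44, 57, 133, 82, 100, 5, 103, 12, 28, 111, 122, 102, 101, 53, 78, 45, 105, 108, 115, 40, 2, 96, 87, 66, 17, 131, 123, 13, 76, 86, 18, 42, 98, 46, 16, 83, 11, 117, 136, 89, 25, 104, 60, 3, 7, 62, 99, 94, 128, 116, 88, 114, 129, 27, 63, 10, 69, 24, 56, 85, 107, 67, 65, 106, 19, 90, 73, 79, 93, 80, 4, 55, 37, 132, 34, 125, 109, 26, 15, 35, 36, 84, 59, 92, 32, 29, 22, 97, 135, 41, 50, 71, 120, 6, 14, 124, 61, 51, 119, 95, 39, 91, 121, 54, 126, 20, 1]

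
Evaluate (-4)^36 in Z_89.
By repeated squaring mod 89: (-4)^{1}≡85, (-4)^{2}≡16, (-4)^{4}≡78, (-4)^{8}≡32, (-4)^{16}≡45, (-4)^{32}≡67. Then (-4)^{36} = (-4)^{32+4} ≡ 67 × 78 ≡ 64 mod 89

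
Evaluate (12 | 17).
(12/17) = 12^{8} mod 17 = -1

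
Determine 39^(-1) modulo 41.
Since 41 is prime, by Fermat 39^(-1) ≡ 39^{39} ≡ 20 mod 41. Verify: 39 × 20 = 780 ≡ 1 mod 41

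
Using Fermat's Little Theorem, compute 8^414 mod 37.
By Fermat: 8^{36} ≡ 1 (mod 37). 414 ≡ 18 (mod 36). So 8^{414} ≡ 8^{18} ≡ 36 (mod 37)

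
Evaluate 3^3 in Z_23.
3^{3} = 27 ≡ 4 (mod 23)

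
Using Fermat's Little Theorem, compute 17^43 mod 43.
By Fermat: 17^{42} ≡ 1 mod 43. So 17^{43} = 17^{42} · 17^{1} ≡ 17^{1} ≡ 17 mod 43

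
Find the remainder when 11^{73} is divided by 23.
By Fermat: 11^{22} ≡ 1 (mod 23). 73 = 3×22 + 7. So 11^{73} ≡ 11^{7} ≡ 7 (mod 23)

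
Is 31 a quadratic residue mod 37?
By Euler's criterion: 31^{18} ≡ 36 mod 37. Since this equals -1 (≡ 36), 31 is not a QR.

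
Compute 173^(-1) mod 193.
Since 193 is prime, by Fermat 173^(-1) ≡ 173^{191} ≡ 164 mod 193. Verify: 173 × 164 = 28372 ≡ 1 mod 193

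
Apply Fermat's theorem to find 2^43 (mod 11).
By Fermat: 2^{10} ≡ 1 (mod 11). 43 = 4×10 + 3. So 2^{43} ≡ 2^{3} ≡ 8 (mod 11)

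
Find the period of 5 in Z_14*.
Powers of 5 mod 14: 5^1≡5, 5^2≡11, 5^3≡13, 5^4≡9, 5^5≡3, 5^6≡1. ord_14(5) = 6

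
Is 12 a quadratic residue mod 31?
By Euler's criterion: 12^{15} ≡ 30 mod 31. Since this equals -1 (≡ 30), 12 is not a QR.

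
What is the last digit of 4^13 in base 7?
Using Fermat: 4^{6} ≡ 1 (mod 7). 13 ≡ 1 (mod 6). So 4^{13} ≡ 4^{1} ≡ 4 (mod 7)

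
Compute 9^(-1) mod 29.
Since 29 is prime, by Fermat 9^(-1) ≡ 9^{27} ≡ 13 mod 29. Verify: 9 × 13 = 117 ≡ 1 mod 29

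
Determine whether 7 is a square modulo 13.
By Euler's criterion: 7^{6} ≡ 12 mod 13. Since this equals -1 (≡ 12), 7 is not a QR.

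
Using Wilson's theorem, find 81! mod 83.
(82)! = (81)! × (82) ≡ -1 (mod 83). So (81)! ≡ -1 × (82)^(-1) ≡ (-1)×(-1) = 1 (mod 83)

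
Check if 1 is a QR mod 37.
By Euler's criterion: 1^{18} ≡ 1 (mod 37). Since this equals 1, 1 is a QR.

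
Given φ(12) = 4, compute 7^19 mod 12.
By Euler: 7^{4} ≡ 1 mod 12 since gcd(7, 12) = 1. 19 = 4×4 + 3. So 7^{19} ≡ 7^{3} ≡ 7 mod 12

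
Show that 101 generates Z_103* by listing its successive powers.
101^1, 101^2, ..., 101^{102} mod 103: [101, 4, 95, 16, 71, 64, 78, 50, 3, 97, 12, 79, 48, 7, 89, 28, 47, 9, 85, 36, 31, 41, 21, 61, 84, 38, 27, 49, 5, 93, 20, 63, 80, 46, 11, 81, 44, 15, 73, 60, 86, 34, 35, 33, 37, 29, 45, 13, 77, 52, 102, 2, 99, 8, 87, 32, 39, 25, 53, 100, 6, 91, 24, 55, 96, 14, 75, 56, 94, 18, 67, 72, 62, 82, 42, 19, 65, 76, 54, 98, 10, 83, 40, 23, 57, 92, 22, 59, 88, 30, 43, 17, 69, 68, 70, 66, 74, 58, 90, 26, 51, 1]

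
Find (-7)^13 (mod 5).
Using Fermat: (-7)^{4} ≡ 1 (mod 5). 13 ≡ 1 (mod 4). So (-7)^{13} ≡ (-7)^{1} ≡ 3 (mod 5)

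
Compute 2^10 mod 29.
By repeated squaring mod 29: 2^{1}≡2, 2^{2}≡4, 2^{4}≡16, 2^{8}≡24. Then 2^{10} = 2^{8+2} ≡ 24 × 4 ≡ 9 mod 29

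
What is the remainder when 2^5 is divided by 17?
By repeated squaring (mod 17): 2^{1}≡2, 2^{2}≡4, 2^{4}≡16. Then 2^{5} = 2^{4+1} ≡ 16 × 2 ≡ 15 (mod 17)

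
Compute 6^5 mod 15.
By repeated squaring (mod 15): 6^{1}≡6, 6^{2}≡6, 6^{4}≡6. Then 6^{5} = 6^{4+1} ≡ 6 × 6 ≡ 6 (mod 15)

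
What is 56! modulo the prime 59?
(58)! = (56)! × (57) × (58) ≡ -1 (mod 59). So (56)! ≡ -1 × [(58)(57)]^(-1) ≡ 29 (mod 59)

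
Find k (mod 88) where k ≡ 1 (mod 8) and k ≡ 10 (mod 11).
M = 8 × 11 = 88. M₁ = 11, y₁ ≡ 3 (mod 8). M₂ = 8, y₂ ≡ 7 (mod 11). k = 1×11×3 + 10×8×7 ≡ 65 (mod 88)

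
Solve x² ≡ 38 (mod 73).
The square roots of 38 mod 73 are 44 and 29. Verify: 44² = 1936 ≡ 38 (mod 73)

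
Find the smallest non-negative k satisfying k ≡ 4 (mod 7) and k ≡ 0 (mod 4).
M = 7 × 4 = 28. M₁ = 4, y₁ ≡ 2 (mod 7). M₂ = 7, y₂ ≡ 3 (mod 4). k = 4×4×2 + 0×7×3 ≡ 4 (mod 28)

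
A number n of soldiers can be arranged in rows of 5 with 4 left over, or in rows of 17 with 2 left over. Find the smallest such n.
M = 5 × 17 = 85. M₁ = 17, y₁ ≡ 3 (mod 5). M₂ = 5, y₂ ≡ 7 (mod 17). n = 4×17×3 + 2×5×7 ≡ 19 (mod 85)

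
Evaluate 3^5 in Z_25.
By repeated squaring mod 25: 3^{1}≡3, 3^{2}≡9, 3^{4}≡6. Then 3^{5} = 3^{4+1} ≡ 6 × 3 ≡ 18 mod 25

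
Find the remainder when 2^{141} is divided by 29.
By Fermat: 2^{28} ≡ 1 mod 29. 141 = 5×28 + 1. So 2^{141} ≡ 2^{1} ≡ 2 mod 29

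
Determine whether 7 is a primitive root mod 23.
ord_23(7) divides 22. For each prime q|22: 7^{11}≡22, 7^{2}≡3, none ≡ 1. So 7 has order 22 and is a primitive root mod 23.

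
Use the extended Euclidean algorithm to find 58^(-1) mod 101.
Extended GCD: 58(-47) + 101(27) = 1. So 58^(-1) ≡ -47 ≡ 54 (mod 101). Verify: 58 × 54 = 3132 ≡ 1 (mod 101)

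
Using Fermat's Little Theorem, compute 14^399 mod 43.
By Fermat: 14^{42} ≡ 1 mod 43. 399 ≡ 21 mod 42. So 14^{399} ≡ 14^{21} ≡ 1 mod 43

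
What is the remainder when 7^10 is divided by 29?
By repeated squaring mod 29: 7^{1}≡7, 7^{2}≡20, 7^{4}≡23, 7^{8}≡7. Then 7^{10} = 7^{8+2} ≡ 7 × 20 ≡ 24 mod 29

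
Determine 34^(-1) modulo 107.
Since 107 is prime, by Fermat 34^(-1) ≡ 34^{105} ≡ 85 (mod 107). Verify: 34 × 85 = 2890 ≡ 1 (mod 107)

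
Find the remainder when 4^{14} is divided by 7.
By Fermat: 4^{6} ≡ 1 (mod 7). 14 = 2×6 + 2. So 4^{14} ≡ 4^{2} ≡ 2 (mod 7)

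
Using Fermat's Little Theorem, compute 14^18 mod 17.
By Fermat: 14^{16} ≡ 1 (mod 17). So 14^{18} = 14^{16} · 14^{2} ≡ 14^{2} ≡ 9 (mod 17)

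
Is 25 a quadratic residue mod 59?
By Euler's criterion: 25^{29} ≡ 1 (mod 59). Since this equals 1, 25 is a QR.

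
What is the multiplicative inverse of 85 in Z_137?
Since 137 is prime, by Fermat 85^(-1) ≡ 85^{135} ≡ 108 (mod 137). Verify: 85 × 108 = 9180 ≡ 1 (mod 137)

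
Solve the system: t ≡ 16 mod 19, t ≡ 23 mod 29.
M = 19 × 29 = 551. M₁ = 29, y₁ ≡ 2 mod 19. M₂ = 19, y₂ ≡ 26 mod 29. t = 16×29×2 + 23×19×26 ≡ 168 mod 551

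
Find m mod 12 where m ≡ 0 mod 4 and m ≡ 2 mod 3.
M = 4 × 3 = 12. M₁ = 3, y₁ ≡ 3 mod 4. M₂ = 4, y₂ ≡ 1 mod 3. m = 0×3×3 + 2×4×1 ≡ 8 mod 12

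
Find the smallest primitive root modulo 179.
g = 2. Powers: [2, 4, 8, 16, 32, 64, 128, 77, ...] generates all 178 non-zero residues.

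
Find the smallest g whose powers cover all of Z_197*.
g = 2. For each prime q|196: 2^{98}≡196, 2^{28}≡104, none ≡ 1, so ord_197(2) = 196 and 2 is a primitive root.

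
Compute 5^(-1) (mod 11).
Since 11 is prime, by Fermat 5^(-1) ≡ 5^{9} ≡ 9 (mod 11). Verify: 5 × 9 = 45 ≡ 1 (mod 11)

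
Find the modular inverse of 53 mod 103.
Since 103 is prime, by Fermat 53^(-1) ≡ 53^{101} ≡ 35 mod 103. Verify: 53 × 35 = 1855 ≡ 1 mod 103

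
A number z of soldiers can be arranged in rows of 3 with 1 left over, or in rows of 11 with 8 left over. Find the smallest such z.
M = 3 × 11 = 33. M₁ = 11, y₁ ≡ 2 (mod 3). M₂ = 3, y₂ ≡ 4 (mod 11). z = 1×11×2 + 8×3×4 ≡ 19 (mod 33)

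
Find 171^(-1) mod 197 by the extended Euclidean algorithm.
Extended GCD: 171(53) + 197(-46) = 1. So 171^(-1) ≡ 53 mod 197. Verify: 171 × 53 = 9063 ≡ 1 mod 197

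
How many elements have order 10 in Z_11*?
There are φ(11-1) = φ(10) = 4 primitive roots modulo 11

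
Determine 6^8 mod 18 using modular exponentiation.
By repeated squaring mod 18: 6^{1}≡6, 6^{2}≡0, 6^{4}≡0, 6^{8}≡0. So 6^{8} ≡ 0 mod 18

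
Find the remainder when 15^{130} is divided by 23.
By Fermat: 15^{22} ≡ 1 mod 23. 130 = 5×22 + 20. So 15^{130} ≡ 15^{20} ≡ 9 mod 23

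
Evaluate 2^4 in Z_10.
2^{4} = 16 ≡ 6 (mod 10)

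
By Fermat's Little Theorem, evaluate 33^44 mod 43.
By Fermat: 33^{42} ≡ 1 mod 43. So 33^{44} = 33^{42} · 33^{2} ≡ 33^{2} ≡ 14 mod 43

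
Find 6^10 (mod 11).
Using Fermat: 6^{10} ≡ 1 (mod 11). 10 ≡ 0 (mod 10). So 6^{10} ≡ 6^{0} ≡ 1 (mod 11)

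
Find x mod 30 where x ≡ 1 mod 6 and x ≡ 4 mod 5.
M = 6 × 5 = 30. M₁ = 5, y₁ ≡ 5 mod 6. M₂ = 6, y₂ ≡ 1 mod 5. x = 1×5×5 + 4×6×1 ≡ 19 mod 30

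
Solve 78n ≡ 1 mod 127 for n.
Since 127 is prime, by Fermat 78^(-1) ≡ 78^{125} ≡ 57 mod 127. Verify: 78 × 57 = 4446 ≡ 1 mod 127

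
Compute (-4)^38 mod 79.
By repeated squaring mod 79: (-4)^{1}≡75, (-4)^{2}≡16, (-4)^{4}≡19, (-4)^{8}≡45, (-4)^{16}≡50, (-4)^{32}≡51. Then (-4)^{38} = (-4)^{32+4+2} ≡ 51 × 19 × 16 ≡ 20 mod 79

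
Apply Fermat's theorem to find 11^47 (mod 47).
By Fermat: 11^{46} ≡ 1 (mod 47). So 11^{47} = 11^{46} · 11^{1} ≡ 11^{1} ≡ 11 (mod 47)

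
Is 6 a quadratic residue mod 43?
By Euler's criterion: 6^{21} ≡ 1 mod 43. Since this equals 1, 6 is a QR.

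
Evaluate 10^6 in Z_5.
By repeated squaring mod 5: 10^{1}≡0, 10^{2}≡0, 10^{4}≡0. Then 10^{6} = 10^{4+2} ≡ 0 × 0 ≡ 0 mod 5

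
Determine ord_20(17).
Powers of 17 mod 20: 17^1≡17, 17^2≡9, 17^3≡13, 17^4≡1. So the order of 17 is 4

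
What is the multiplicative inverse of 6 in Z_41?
Since 41 is prime, by Fermat 6^(-1) ≡ 6^{39} ≡ 7 mod 41. Verify: 6 × 7 = 42 ≡ 1 mod 41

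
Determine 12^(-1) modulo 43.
Since 43 is prime, by Fermat 12^(-1) ≡ 12^{41} ≡ 18 (mod 43). Verify: 12 × 18 = 216 ≡ 1 (mod 43)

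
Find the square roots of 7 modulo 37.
The square roots of 7 mod 37 are 9 and 28. Verify: 9² = 81 ≡ 7 mod 37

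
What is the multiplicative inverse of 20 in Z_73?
Since 73 is prime, by Fermat 20^(-1) ≡ 20^{71} ≡ 11 (mod 73). Verify: 20 × 11 = 220 ≡ 1 (mod 73)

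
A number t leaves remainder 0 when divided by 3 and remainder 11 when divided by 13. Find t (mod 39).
M = 3 × 13 = 39. M₁ = 13, y₁ ≡ 1 (mod 3). M₂ = 3, y₂ ≡ 9 (mod 13). t = 0×13×1 + 11×3×9 ≡ 24 (mod 39)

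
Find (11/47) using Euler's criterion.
(11/47) = 11^{23} mod 47 = -1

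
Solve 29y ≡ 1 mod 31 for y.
Since 31 is prime, by Fermat 29^(-1) ≡ 29^{29} ≡ 15 mod 31. Verify: 29 × 15 = 435 ≡ 1 mod 31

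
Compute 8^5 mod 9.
By repeated squaring mod 9: 8^{1}≡8, 8^{2}≡1, 8^{4}≡1. Then 8^{5} = 8^{4+1} ≡ 1 × 8 ≡ 8 mod 9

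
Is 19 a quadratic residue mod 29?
By Euler's criterion: 19^{14} ≡ 28 (mod 29). Since this equals -1 (≡ 28), 19 is not a QR.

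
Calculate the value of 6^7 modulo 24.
By repeated squaring (mod 24): 6^{1}≡6, 6^{2}≡12, 6^{4}≡0. Then 6^{7} = 6^{4+2+1} ≡ 0 × 12 × 6 ≡ 0 (mod 24)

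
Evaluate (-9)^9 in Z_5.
Using Fermat: (-9)^{4} ≡ 1 (mod 5). 9 ≡ 1 (mod 4). So (-9)^{9} ≡ (-9)^{1} ≡ 1 (mod 5)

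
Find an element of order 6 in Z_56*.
45 has order 6 mod 56 since 45^{6} ≡ 1 mod 56 and no smaller power works.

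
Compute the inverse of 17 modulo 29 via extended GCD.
Extended GCD: 17(12) + 29(-7) = 1. So 17^(-1) ≡ 12 mod 29. Verify: 17 × 12 = 204 ≡ 1 mod 29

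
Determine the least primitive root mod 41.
g = 6. For each prime q|40: 6^{20}≡40, 6^{8}≡10, none ≡ 1, so ord_41(6) = 40 and 6 is a primitive root.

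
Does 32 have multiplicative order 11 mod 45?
Powers of 32 mod 45: 32^1≡32, 32^2≡34, 32^3≡8, 32^4≡31, 32^5≡2, 32^6≡19, 32^7≡23, 32^8≡16, 32^9≡17, 32^10≡4, 32^11≡38, 32^12≡1. 32^11≡38≢1, so ord ≠ 11. No, the actual order is 12.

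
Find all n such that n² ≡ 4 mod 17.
The square roots of 4 mod 17 are 2 and 15. Verify: 2² = 4 ≡ 4 mod 17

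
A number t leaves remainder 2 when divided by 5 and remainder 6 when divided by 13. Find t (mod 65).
M = 5 × 13 = 65. M₁ = 13, y₁ ≡ 2 (mod 5). M₂ = 5, y₂ ≡ 8 (mod 13). t = 2×13×2 + 6×5×8 ≡ 32 (mod 65)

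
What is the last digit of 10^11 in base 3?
Using Fermat: 10^{2} ≡ 1 mod 3. 11 ≡ 1 mod 2. So 10^{11} ≡ 10^{1} ≡ 1 mod 3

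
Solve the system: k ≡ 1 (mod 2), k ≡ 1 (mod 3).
M = 2 × 3 = 6. M₁ = 3, y₁ ≡ 1 (mod 2). M₂ = 2, y₂ ≡ 2 (mod 3). k = 1×3×1 + 1×2×2 ≡ 1 (mod 6)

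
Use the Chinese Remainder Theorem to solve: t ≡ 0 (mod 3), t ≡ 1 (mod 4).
M = 3 × 4 = 12. M₁ = 4, y₁ ≡ 1 (mod 3). M₂ = 3, y₂ ≡ 3 (mod 4). t = 0×4×1 + 1×3×3 ≡ 9 (mod 12)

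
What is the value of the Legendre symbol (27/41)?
(27/41) = 27^{20} mod 41 = -1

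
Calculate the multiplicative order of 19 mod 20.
Powers of 19 mod 20: 19^1≡19, 19^2≡1. So the order of 19 is 2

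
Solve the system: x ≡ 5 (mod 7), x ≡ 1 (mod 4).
M = 7 × 4 = 28. M₁ = 4, y₁ ≡ 2 (mod 7). M₂ = 7, y₂ ≡ 3 (mod 4). x = 5×4×2 + 1×7×3 ≡ 5 (mod 28)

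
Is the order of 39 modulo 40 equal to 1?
Powers of 39 mod 40: 39^1≡39, 39^2≡1. 39^1≡39≢1, so ord ≠ 1. No, the actual order is 2.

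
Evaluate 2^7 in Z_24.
By repeated squaring (mod 24): 2^{1}≡2, 2^{2}≡4, 2^{4}≡16. Then 2^{7} = 2^{4+2+1} ≡ 16 × 4 × 2 ≡ 8 (mod 24)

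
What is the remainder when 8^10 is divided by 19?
By repeated squaring mod 19: 8^{1}≡8, 8^{2}≡7, 8^{4}≡11, 8^{8}≡7. Then 8^{10} = 8^{8+2} ≡ 7 × 7 ≡ 11 mod 19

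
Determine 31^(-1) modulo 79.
Since 79 is prime, by Fermat 31^(-1) ≡ 31^{77} ≡ 51 mod 79. Verify: 31 × 51 = 1581 ≡ 1 mod 79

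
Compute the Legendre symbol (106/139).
(106/139) = 106^{69} mod 139 = 1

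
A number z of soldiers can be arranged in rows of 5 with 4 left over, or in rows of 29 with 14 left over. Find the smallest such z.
M = 5 × 29 = 145. M₁ = 29, y₁ ≡ 4 (mod 5). M₂ = 5, y₂ ≡ 6 (mod 29). z = 4×29×4 + 14×5×6 ≡ 14 (mod 145)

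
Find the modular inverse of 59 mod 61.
Since 61 is prime, by Fermat 59^(-1) ≡ 59^{59} ≡ 30 mod 61. Verify: 59 × 30 = 1770 ≡ 1 mod 61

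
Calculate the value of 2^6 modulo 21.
By repeated squaring mod 21: 2^{1}≡2, 2^{2}≡4, 2^{4}≡16. Then 2^{6} = 2^{4+2} ≡ 16 × 4 ≡ 1 mod 21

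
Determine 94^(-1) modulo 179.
Since 179 is prime, by Fermat 94^(-1) ≡ 94^{177} ≡ 40 mod 179. Verify: 94 × 40 = 3760 ≡ 1 mod 179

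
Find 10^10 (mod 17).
By repeated squaring (mod 17): 10^{1}≡10, 10^{2}≡15, 10^{4}≡4, 10^{8}≡16. Then 10^{10} = 10^{8+2} ≡ 16 × 15 ≡ 2 (mod 17)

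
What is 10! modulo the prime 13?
(12)! = (10)! × (11) × (12) ≡ -1 (mod 13). So (10)! ≡ -1 × [(12)(11)]^(-1) ≡ 6 (mod 13)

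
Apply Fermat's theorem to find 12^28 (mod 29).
By Fermat's Little Theorem, 12^{28} ≡ 1 (mod 29) since 29 is prime and gcd(12, 29) = 1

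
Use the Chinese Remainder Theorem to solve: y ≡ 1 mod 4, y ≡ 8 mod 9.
M = 4 × 9 = 36. M₁ = 9, y₁ ≡ 1 mod 4. M₂ = 4, y₂ ≡ 7 mod 9. y = 1×9×1 + 8×4×7 ≡ 17 mod 36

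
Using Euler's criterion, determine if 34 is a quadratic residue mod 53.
By Euler's criterion: 34^{26} ≡ 52 (mod 53). Since this equals -1 (≡ 52), 34 is not a QR.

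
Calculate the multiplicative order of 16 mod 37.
Powers of 16 mod 37: 16^1≡16, 16^2≡34, 16^3≡26, 16^4≡9, 16^5≡33, 16^6≡10, 16^7≡12, 16^8≡7, 16^9≡1. So the order of 16 is 9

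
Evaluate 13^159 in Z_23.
Using Fermat: 13^{22} ≡ 1 mod 23. 159 ≡ 5 mod 22. So 13^{159} ≡ 13^{5} ≡ 4 mod 23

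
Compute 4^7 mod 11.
By repeated squaring (mod 11): 4^{1}≡4, 4^{2}≡5, 4^{4}≡3. Then 4^{7} = 4^{4+2+1} ≡ 3 × 5 × 4 ≡ 5 (mod 11)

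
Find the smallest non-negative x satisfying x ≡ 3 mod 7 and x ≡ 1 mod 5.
M = 7 × 5 = 35. M₁ = 5, y₁ ≡ 3 mod 7. M₂ = 7, y₂ ≡ 3 mod 5. x = 3×5×3 + 1×7×3 ≡ 31 mod 35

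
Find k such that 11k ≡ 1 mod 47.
Since 47 is prime, by Fermat 11^(-1) ≡ 11^{45} ≡ 30 mod 47. Verify: 11 × 30 = 330 ≡ 1 mod 47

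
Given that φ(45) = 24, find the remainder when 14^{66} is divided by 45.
By Euler: 14^{24} ≡ 1 (mod 45) since gcd(14, 45) = 1. 66 = 2×24 + 18. So 14^{66} ≡ 14^{18} ≡ 1 (mod 45)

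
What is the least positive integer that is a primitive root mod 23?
g = 5. For each prime q|22: 5^{11}≡22, 5^{2}≡2, none ≡ 1, so ord_23(5) = 22 and 5 is a primitive root.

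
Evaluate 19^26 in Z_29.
By repeated squaring (mod 29): 19^{1}≡19, 19^{2}≡13, 19^{4}≡24, 19^{8}≡25, 19^{16}≡16. Then 19^{26} = 19^{16+8+2} ≡ 16 × 25 × 13 ≡ 9 (mod 29)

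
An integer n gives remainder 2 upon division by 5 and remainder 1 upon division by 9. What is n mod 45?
M = 5 × 9 = 45. M₁ = 9, y₁ ≡ 4 mod 5. M₂ = 5, y₂ ≡ 2 mod 9. n = 2×9×4 + 1×5×2 ≡ 37 mod 45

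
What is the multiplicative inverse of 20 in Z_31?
Since 31 is prime, by Fermat 20^(-1) ≡ 20^{29} ≡ 14 (mod 31). Verify: 20 × 14 = 280 ≡ 1 (mod 31)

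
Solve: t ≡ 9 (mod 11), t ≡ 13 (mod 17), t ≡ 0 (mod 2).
M = 11 × 17 × 2 = 374. M₁ = 34, y₁ ≡ 1 (mod 11). M₂ = 22, y₂ ≡ 7 (mod 17). M₃ = 187, y₃ ≡ 1 (mod 2). t = 9×34×1 + 13×22×7 + 0×187×1 ≡ 64 (mod 374)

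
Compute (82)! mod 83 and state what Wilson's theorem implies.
(82)! mod 83 = 82. Since this equals -1 mod 83, Wilson confirms 83 is prime.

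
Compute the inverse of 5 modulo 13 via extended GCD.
Extended GCD: 5(-5) + 13(2) = 1. So 5^(-1) ≡ -5 ≡ 8 mod 13. Verify: 5 × 8 = 40 ≡ 1 mod 13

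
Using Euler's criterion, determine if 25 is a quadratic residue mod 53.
By Euler's criterion: 25^{26} ≡ 1 mod 53. Since this equals 1, 25 is a QR.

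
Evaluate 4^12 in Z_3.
Using Fermat: 4^{2} ≡ 1 mod 3. 12 ≡ 0 mod 2. So 4^{12} ≡ 4^{0} ≡ 1 mod 3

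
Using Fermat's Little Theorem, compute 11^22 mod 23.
By Fermat's Little Theorem, 11^{22} ≡ 1 mod 23 since 23 is prime and gcd(11, 23) = 1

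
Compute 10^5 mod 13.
By repeated squaring (mod 13): 10^{1}≡10, 10^{2}≡9, 10^{4}≡3. Then 10^{5} = 10^{4+1} ≡ 3 × 10 ≡ 4 (mod 13)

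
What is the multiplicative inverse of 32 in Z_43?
Since 43 is prime, by Fermat 32^(-1) ≡ 32^{41} ≡ 39 mod 43. Verify: 32 × 39 = 1248 ≡ 1 mod 43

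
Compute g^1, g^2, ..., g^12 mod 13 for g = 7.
7^1, 7^2, ..., 7^{12} mod 13: [7, 10, 5, 9, 11, 12, 6, 3, 8, 4, 2, 1]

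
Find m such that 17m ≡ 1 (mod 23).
Since 23 is prime, by Fermat 17^(-1) ≡ 17^{21} ≡ 19 (mod 23). Verify: 17 × 19 = 323 ≡ 1 (mod 23)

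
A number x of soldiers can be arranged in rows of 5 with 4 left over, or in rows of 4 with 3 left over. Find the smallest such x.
M = 5 × 4 = 20. M₁ = 4, y₁ ≡ 4 mod 5. M₂ = 5, y₂ ≡ 1 mod 4. x = 4×4×4 + 3×5×1 ≡ 19 mod 20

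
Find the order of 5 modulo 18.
Powers of 5 mod 18: 5^1≡5, 5^2≡7, 5^3≡17, 5^4≡13, 5^5≡11, 5^6≡1. Order = 6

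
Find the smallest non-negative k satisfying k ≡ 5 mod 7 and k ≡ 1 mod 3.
M = 7 × 3 = 21. M₁ = 3, y₁ ≡ 5 mod 7. M₂ = 7, y₂ ≡ 1 mod 3. k = 5×3×5 + 1×7×1 ≡ 19 mod 21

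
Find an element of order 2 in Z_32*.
17 has order 2 mod 32 since 17^{2} ≡ 1 (mod 32) and no smaller power works.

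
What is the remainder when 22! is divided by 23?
By Wilson's theorem, (22)! ≡ -1 ≡ 22 mod 23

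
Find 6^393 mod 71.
Using Fermat: 6^{70} ≡ 1 mod 71. 393 ≡ 43 mod 70. So 6^{393} ≡ 6^{43} ≡ 40 mod 71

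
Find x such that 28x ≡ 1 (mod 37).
Since 37 is prime, by Fermat 28^(-1) ≡ 28^{35} ≡ 4 (mod 37). Verify: 28 × 4 = 112 ≡ 1 (mod 37)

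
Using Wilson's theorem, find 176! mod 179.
(178)! = (176)! × (177) × (178) ≡ -1 mod 179. So (176)! ≡ -1 × [(178)(177)]^(-1) ≡ 89 mod 179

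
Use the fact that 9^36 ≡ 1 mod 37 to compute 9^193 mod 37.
By Fermat: 9^{36} ≡ 1 mod 37. 193 ≡ 13 mod 36. So 9^{193} ≡ 9^{13} ≡ 12 mod 37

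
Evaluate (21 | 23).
(21/23) = 21^{11} mod 23 = -1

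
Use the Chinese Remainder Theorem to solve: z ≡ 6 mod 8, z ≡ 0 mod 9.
M = 8 × 9 = 72. M₁ = 9, y₁ ≡ 1 mod 8. M₂ = 8, y₂ ≡ 8 mod 9. z = 6×9×1 + 0×8×8 ≡ 54 mod 72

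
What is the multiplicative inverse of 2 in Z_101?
Since 101 is prime, by Fermat 2^(-1) ≡ 2^{99} ≡ 51 mod 101. Verify: 2 × 51 = 102 ≡ 1 mod 101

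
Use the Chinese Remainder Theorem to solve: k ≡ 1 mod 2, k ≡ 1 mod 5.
M = 2 × 5 = 10. M₁ = 5, y₁ ≡ 1 mod 2. M₂ = 2, y₂ ≡ 3 mod 5. k = 1×5×1 + 1×2×3 ≡ 1 mod 10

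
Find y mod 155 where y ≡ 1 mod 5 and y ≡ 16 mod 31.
M = 5 × 31 = 155. M₁ = 31, y₁ ≡ 1 mod 5. M₂ = 5, y₂ ≡ 25 mod 31. y = 1×31×1 + 16×5×25 ≡ 16 mod 155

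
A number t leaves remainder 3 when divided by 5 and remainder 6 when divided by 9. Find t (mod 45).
M = 5 × 9 = 45. M₁ = 9, y₁ ≡ 4 (mod 5). M₂ = 5, y₂ ≡ 2 (mod 9). t = 3×9×4 + 6×5×2 ≡ 33 (mod 45)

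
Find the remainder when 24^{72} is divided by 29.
By Fermat: 24^{28} ≡ 1 (mod 29). 72 = 2×28 + 16. So 24^{72} ≡ 24^{16} ≡ 25 (mod 29)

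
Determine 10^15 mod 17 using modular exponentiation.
By repeated squaring mod 17: 10^{1}≡10, 10^{2}≡15, 10^{4}≡4, 10^{8}≡16. Then 10^{15} = 10^{8+4+2+1} ≡ 16 × 4 × 15 × 10 ≡ 12 mod 17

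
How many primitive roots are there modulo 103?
Number of primitive roots mod 103 = φ(p-1) = φ(102) = 32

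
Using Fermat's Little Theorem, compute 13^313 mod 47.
By Fermat: 13^{46} ≡ 1 (mod 47). 313 ≡ 37 (mod 46). So 13^{313} ≡ 13^{37} ≡ 30 (mod 47)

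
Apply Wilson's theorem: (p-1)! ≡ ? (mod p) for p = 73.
By Wilson's theorem, (72)! ≡ -1 ≡ 72 mod 73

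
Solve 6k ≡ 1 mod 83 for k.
Since 83 is prime, by Fermat 6^(-1) ≡ 6^{81} ≡ 14 mod 83. Verify: 6 × 14 = 84 ≡ 1 mod 83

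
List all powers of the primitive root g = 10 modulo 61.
10^1, 10^2, ..., 10^{60} mod 61: [10, 39, 24, 57, 21, 27, 26, 16, 38, 14, 18, 58, 31, 5, 50, 12, 59, 41, 44, 13, 8, 19, 7, 9, 29, 46, 33, 25, 6, 60, 51, 22, 37, 4, 40, 34, 35, 45, 23, 47, 43, 3, 30, 56, 11, 49, 2, 20, 17, 48, 53, 42, 54, 52, 32, 15, 28, 36, 55, 1]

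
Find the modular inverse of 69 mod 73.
Since 73 is prime, by Fermat 69^(-1) ≡ 69^{71} ≡ 18 (mod 73). Verify: 69 × 18 = 1242 ≡ 1 (mod 73)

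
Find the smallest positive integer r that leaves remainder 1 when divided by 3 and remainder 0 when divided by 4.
M = 3 × 4 = 12. M₁ = 4, y₁ ≡ 1 (mod 3). M₂ = 3, y₂ ≡ 3 (mod 4). r = 1×4×1 + 0×3×3 ≡ 4 (mod 12)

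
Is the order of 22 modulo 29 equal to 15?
Powers of 22 mod 29: 22^1≡22, 22^2≡20, 22^3≡5, 22^4≡23, 22^5≡13, 22^6≡25, 22^7≡28, 22^8≡7, 22^9≡9, 22^10≡24, 22^11≡6, 22^12≡16, 22^13≡4, 22^14≡1. Already 22^14≡1, so the order is 14 < 15. No, the actual order is 14.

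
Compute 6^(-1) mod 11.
Since 11 is prime, by Fermat 6^(-1) ≡ 6^{9} ≡ 2 mod 11. Verify: 6 × 2 = 12 ≡ 1 mod 11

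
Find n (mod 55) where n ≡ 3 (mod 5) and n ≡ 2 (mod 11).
M = 5 × 11 = 55. M₁ = 11, y₁ ≡ 1 (mod 5). M₂ = 5, y₂ ≡ 9 (mod 11). n = 3×11×1 + 2×5×9 ≡ 13 (mod 55)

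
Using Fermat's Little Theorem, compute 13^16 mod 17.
By Fermat's Little Theorem, 13^{16} ≡ 1 mod 17 since 17 is prime and gcd(13, 17) = 1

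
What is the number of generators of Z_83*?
A prime p has φ(p-1) primitive roots; here φ(82) = 40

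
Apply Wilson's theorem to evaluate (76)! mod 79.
(78)! = (76)! × (77) × (78) ≡ -1 mod 79. So (76)! ≡ -1 × [(78)(77)]^(-1) ≡ 39 mod 79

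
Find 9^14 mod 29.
By repeated squaring mod 29: 9^{1}≡9, 9^{2}≡23, 9^{4}≡7, 9^{8}≡20. Then 9^{14} = 9^{8+4+2} ≡ 20 × 7 × 23 ≡ 1 mod 29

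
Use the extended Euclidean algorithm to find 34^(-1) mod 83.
Extended GCD: 34(22) + 83(-9) = 1. So 34^(-1) ≡ 22 mod 83. Verify: 34 × 22 = 748 ≡ 1 mod 83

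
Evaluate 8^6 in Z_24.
By repeated squaring (mod 24): 8^{1}≡8, 8^{2}≡16, 8^{4}≡16. Then 8^{6} = 8^{4+2} ≡ 16 × 16 ≡ 16 (mod 24)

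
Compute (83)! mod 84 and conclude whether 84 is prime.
(83)! mod 84 = 0. Since 0 ≢ -1 (mod 84), 84 is not prime.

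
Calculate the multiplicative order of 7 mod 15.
Powers of 7 mod 15: 7^1≡7, 7^2≡4, 7^3≡13, 7^4≡1. ord_15(7) = 4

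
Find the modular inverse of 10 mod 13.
Since 13 is prime, by Fermat 10^(-1) ≡ 10^{11} ≡ 4 mod 13. Verify: 10 × 4 = 40 ≡ 1 mod 13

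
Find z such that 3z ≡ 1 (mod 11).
Since 11 is prime, by Fermat 3^(-1) ≡ 3^{9} ≡ 4 (mod 11). Verify: 3 × 4 = 12 ≡ 1 (mod 11)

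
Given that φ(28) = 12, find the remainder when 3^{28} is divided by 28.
By Euler: 3^{12} ≡ 1 (mod 28) since gcd(3, 28) = 1. 28 = 2×12 + 4. So 3^{28} ≡ 3^{4} ≡ 25 (mod 28)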